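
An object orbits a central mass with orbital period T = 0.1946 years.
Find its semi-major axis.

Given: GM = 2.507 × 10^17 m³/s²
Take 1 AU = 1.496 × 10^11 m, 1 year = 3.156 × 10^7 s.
T = 0.1946 years = 6.14158 × 10^6 s
GM = 2.507 × 10^17 m³/s²
Kepler's third law: a³ = GM T² / (4π²)
T² = 3.7719 × 10^13 s²
a³ = (2.507 × 10^17) × (3.7719 × 10^13) / (4π²) = 2.39527 × 10^29 m³
a = (a³)^(1/3) = 6.21038 × 10^9 m ≈ 0.04151 AU

Final answer: 0.04151 AU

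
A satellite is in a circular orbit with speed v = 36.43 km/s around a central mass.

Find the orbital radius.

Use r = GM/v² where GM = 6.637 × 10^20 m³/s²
v = 36.43 km/s = 36430 m/s
GM = 6.637 × 10^20 m³/s²
v² = 1.32714 × 10^9 m²/s²
r = GM/v² = (6.637 × 10^20) / (1.32714 × 10^9) = 5.00096 × 10^11 m ≈ 500.1 Gm

Final answer: 500.1 Gm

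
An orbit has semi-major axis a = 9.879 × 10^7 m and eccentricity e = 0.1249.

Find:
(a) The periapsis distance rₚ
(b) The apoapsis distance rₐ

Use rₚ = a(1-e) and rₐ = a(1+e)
a = 9.879 × 10^7 m
e = 0.1249:  1 − e = 0.8751,  1 + e = 1.1249
(a) rₚ = a(1 − e) = 9.879 × 10^7 m × 0.8751 = 8.64511 × 10^7 m ≈ 8.645 × 10^7 m
(b) rₐ = a(1 + e) = 9.879 × 10^7 m × 1.1249 = 1.11129 × 10^8 m ≈ 1.111 × 10^8 m

Final answer:
(a) rₚ = 8.645 × 10^7 m
(b) rₐ = 1.111 × 10^8 m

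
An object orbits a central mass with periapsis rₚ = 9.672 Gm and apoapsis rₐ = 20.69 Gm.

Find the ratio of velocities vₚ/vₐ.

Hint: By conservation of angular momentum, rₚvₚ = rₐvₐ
rₚ = 9.672 Gm = 9.672 × 10^9 m
rₐ = 20.69 Gm = 2.069 × 10^10 m
rₚvₚ = rₐvₐ  ⇒  vₚ/vₐ = rₐ/rₚ
vₚ/vₐ = (2.069 × 10^10) / (9.672 × 10^9) = 2.13916

Final answer: vₚ/vₐ = 2.139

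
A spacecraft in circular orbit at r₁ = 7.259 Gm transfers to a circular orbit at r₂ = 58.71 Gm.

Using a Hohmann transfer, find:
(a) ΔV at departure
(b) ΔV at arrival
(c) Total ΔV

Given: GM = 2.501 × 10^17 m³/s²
r₁ = 7.259 Gm = 7.259 × 10^9 m
r₂ = 58.71 Gm = 5.871 × 10^10 m
GM = 2.501 × 10^17 m³/s²
Transfer ellipse: a_t = (r₁ + r₂)/2 = 3.29845 × 10^10 m
Circular speed at r₁: v₁ = √(GM/r₁) = 5869.73 m/s
Transfer speed at r₁ (periapsis): v₁ₜ = √(GM(2/r₁ − 1/a_t)) = 7831.04 m/s
(a) ΔV₁ = v₁ₜ − v₁ = 1961.31 m/s ≈ 1.961 km/s
Circular speed at r₂: v₂ = √(GM/r₂) = 2063.96 m/s
Transfer speed at r₂ (apoapsis): v₂ₜ = √(GM(2/r₂ − 1/a_t)) = 968.243 m/s
(b) ΔV₂ = v₂ − v₂ₜ = 1095.72 m/s ≈ 1.096 km/s
(c) ΔV_total = ΔV₁ + ΔV₂ = 3057.02 m/s ≈ 3.057 km/s

Final answer:
(a) ΔV₁ = 1.961 km/s
(b) ΔV₂ = 1.096 km/s
(c) ΔV_total = 3.057 km/s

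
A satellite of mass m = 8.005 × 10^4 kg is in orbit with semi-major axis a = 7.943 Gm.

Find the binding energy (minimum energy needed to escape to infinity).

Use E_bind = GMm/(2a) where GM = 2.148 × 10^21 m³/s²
a = 7.943 Gm = 7.943 × 10^9 m
GM = 2.148 × 10^21 m³/s²
m = 8.005 × 10^4 kg
GMm = 2.148 × 10^21 × 80050 = 1.71947 × 10^26 m³·kg/s²
2a = 1.5886 × 10^10 m
E_bind = GMm/(2a) = 1.08238 × 10^16 J ≈ 10.82 PJ

Final answer: 10.82 PJ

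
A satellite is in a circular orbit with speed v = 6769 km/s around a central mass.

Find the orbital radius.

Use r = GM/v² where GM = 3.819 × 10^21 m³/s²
v = 6769 km/s = 6.769 × 10^6 m/s
GM = 3.819 × 10^21 m³/s²
v² = 4.58194 × 10^13 m²/s²
r = GM/v² = (3.819 × 10^21) / (4.58194 × 10^13) = 8.3349 × 10^7 m ≈ 83.35 Mm

Final answer: 83.35 Mm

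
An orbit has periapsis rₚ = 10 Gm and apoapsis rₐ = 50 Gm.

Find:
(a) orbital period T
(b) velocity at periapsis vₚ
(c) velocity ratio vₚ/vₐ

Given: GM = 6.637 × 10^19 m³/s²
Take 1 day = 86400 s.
rₚ = 10 Gm = 1 × 10^10 m
rₐ = 50 Gm = 5 × 10^10 m
GM = 6.637 × 10^19 m³/s²
a = (rₚ + rₐ)/2 = 3 × 10^10 m
e = (rₐ − rₚ)/(rₐ + rₚ) = (4 × 10^10) / (6 × 10^10) = 0.666667
(a) a³ = 2.7 × 10^31 m³;  T = 2π √(a³/GM) = 2π × 637817 s = 4.00752 × 10^6 s ≈ 46.38 days
(b) vₚ² = GM (2/rₚ − 1/a) = 6.637 × 10^19 × (2 × 10^-10 − 3.33333 × 10^-11) = 1.10617 × 10^10 m²/s²;  vₚ = 105174 m/s ≈ 105.2 km/s
(c) vₚ/vₐ = rₐ/rₚ (angular momentum) = (5 × 10^10) / (1 × 10^10) = 5 ≈ 5

Final answer:
(a) orbital period T = 46.38 days
(b) velocity at periapsis vₚ = 105.2 km/s
(c) velocity ratio vₚ/vₐ = 5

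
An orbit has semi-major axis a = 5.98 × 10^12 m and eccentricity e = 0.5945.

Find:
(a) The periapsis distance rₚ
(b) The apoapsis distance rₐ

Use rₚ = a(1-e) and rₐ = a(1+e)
a = 5.98 × 10^12 m
e = 0.5945:  1 − e = 0.4055,  1 + e = 1.5945
(a) rₚ = a(1 − e) = 5.98 × 10^12 m × 0.4055 = 2.42489 × 10^12 m ≈ 2.425 × 10^12 m
(b) rₐ = a(1 + e) = 5.98 × 10^12 m × 1.5945 = 9.53511 × 10^12 m ≈ 9.535 × 10^12 m

Final answer:
(a) rₚ = 2.425 × 10^12 m
(b) rₐ = 9.535 × 10^12 m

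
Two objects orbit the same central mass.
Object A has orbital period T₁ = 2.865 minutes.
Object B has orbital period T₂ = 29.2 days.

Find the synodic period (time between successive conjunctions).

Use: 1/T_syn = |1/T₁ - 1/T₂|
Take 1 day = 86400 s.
T₁ = 2.865 minutes = 171.9 s
T₂ = 29.2 days = 2.52288 × 10^6 s
1/T₁ = 0.00581734 s⁻¹
1/T₂ = 3.96372 × 10^-7 s⁻¹
|1/T₁ − 1/T₂| = 0.00581694 s⁻¹
T_syn = 1 / |1/T₁ − 1/T₂| = 171.912 s ≈ 2.865 minutes

Final answer: T_syn = 2.865 minutes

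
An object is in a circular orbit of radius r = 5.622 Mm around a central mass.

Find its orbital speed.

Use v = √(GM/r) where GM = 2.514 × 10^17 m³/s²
r = 5.622 Mm = 5.622 × 10^6 m
GM = 2.514 × 10^17 m³/s²
GM/r = (2.514 × 10^17) / (5.622 × 10^6) = 4.47172 × 10^10 m²/s²
v = √(GM/r) = 211464 m/s ≈ 211.5 km/s

Final answer: 211.5 km/s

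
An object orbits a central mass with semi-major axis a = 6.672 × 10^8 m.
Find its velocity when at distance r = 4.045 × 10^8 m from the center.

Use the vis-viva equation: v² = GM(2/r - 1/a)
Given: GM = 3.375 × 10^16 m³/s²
a = 6.672 × 10^8 m
r = 4.045 × 10^8 m
GM = 3.375 × 10^16 m³/s²
2/r − 1/a = 4.94438 × 10^-9 − 1.4988 × 10^-9 = 3.44557 × 10^-9 m⁻¹
v² = GM (2/r − 1/a) = 1.16288 × 10^8 m²/s²
v = 10783.7 m/s ≈ 10.78 km/s

Final answer: 10.78 km/s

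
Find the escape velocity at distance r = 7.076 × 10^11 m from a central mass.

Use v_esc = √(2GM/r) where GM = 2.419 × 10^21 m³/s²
r = 7.076 × 10^11 m
GM = 2.419 × 10^21 m³/s²
2GM/r = 2 × (2.419 × 10^21) / (7.076 × 10^11) = 6.8372 × 10^9 m²/s²
v_esc = √(2GM/r) = 82687.3 m/s ≈ 82.69 km/s

Final answer: 82.69 km/s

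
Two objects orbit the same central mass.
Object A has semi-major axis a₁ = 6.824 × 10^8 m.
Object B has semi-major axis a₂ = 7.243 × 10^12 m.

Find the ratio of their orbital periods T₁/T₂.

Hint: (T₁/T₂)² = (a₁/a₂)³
a₁ = 6.824 × 10^8 m
a₂ = 7.243 × 10^12 m
a₁/a₂ = 9.42151 × 10^-5
T₁/T₂ = (a₁/a₂)^(3/2) = (9.42151 × 10^-5)^1.5 = 9.14494 × 10^-7

Final answer: T₁/T₂ = 9.145 × 10^-7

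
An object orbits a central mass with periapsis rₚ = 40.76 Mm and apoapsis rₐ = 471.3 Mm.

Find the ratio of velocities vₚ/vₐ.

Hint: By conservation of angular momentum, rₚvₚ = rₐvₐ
rₚ = 40.76 Mm = 4.076 × 10^7 m
rₐ = 471.3 Mm = 4.713 × 10^8 m
rₚvₚ = rₐvₐ  ⇒  vₚ/vₐ = rₐ/rₚ
vₚ/vₐ = (4.713 × 10^8) / (4.076 × 10^7) = 11.5628

Final answer: vₚ/vₐ = 11.56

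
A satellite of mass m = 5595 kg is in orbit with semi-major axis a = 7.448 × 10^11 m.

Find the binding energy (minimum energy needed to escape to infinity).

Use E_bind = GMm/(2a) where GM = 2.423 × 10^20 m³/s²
a = 7.448 × 10^11 m
GM = 2.423 × 10^20 m³/s²
m = 5595 kg
GMm = 2.423 × 10^20 × 5595 = 1.35567 × 10^24 m³·kg/s²
2a = 1.4896 × 10^12 m
E_bind = GMm/(2a) = 9.10089 × 10^11 J ≈ 910.1 GJ

Final answer: 910.1 GJ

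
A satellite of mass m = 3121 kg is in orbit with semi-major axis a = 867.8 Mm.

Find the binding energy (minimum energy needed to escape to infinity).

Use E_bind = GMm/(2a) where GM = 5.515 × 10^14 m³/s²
a = 867.8 Mm = 8.678 × 10^8 m
GM = 5.515 × 10^14 m³/s²
m = 3121 kg
GMm = 5.515 × 10^14 × 3121 = 1.72123 × 10^18 m³·kg/s²
2a = 1.7356 × 10^9 m
E_bind = GMm/(2a) = 9.91721 × 10^8 J ≈ 991.7 MJ

Final answer: 991.7 MJ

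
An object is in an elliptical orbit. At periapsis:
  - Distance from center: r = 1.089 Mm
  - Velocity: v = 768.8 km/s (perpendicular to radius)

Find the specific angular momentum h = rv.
r = 1.089 Mm = 1.089 × 10^6 m
v = 768.8 km/s = 768800 m/s
h = rv = 1.089 × 10^6 × 768800 = 8.37223 × 10^11 m²/s ≈ 8.372 × 10^11 m²/s

Final answer: h = 8.372 × 10^11 m²/s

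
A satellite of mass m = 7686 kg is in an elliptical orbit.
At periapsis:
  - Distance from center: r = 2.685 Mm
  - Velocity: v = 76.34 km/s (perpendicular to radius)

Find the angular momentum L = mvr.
r = 2.685 Mm = 2.685 × 10^6 m
v = 76.34 km/s = 76340 m/s
vr = 76340 × 2.685 × 10^6 = 2.04973 × 10^11 m²/s
L = m × vr = 7686 × 2.04973 × 10^11 = 1.57542 × 10^15 kg·m²/s ≈ 1.575 × 10^15 kg·m²/s

Final answer: L = 1.575 × 10^15 kg·m²/s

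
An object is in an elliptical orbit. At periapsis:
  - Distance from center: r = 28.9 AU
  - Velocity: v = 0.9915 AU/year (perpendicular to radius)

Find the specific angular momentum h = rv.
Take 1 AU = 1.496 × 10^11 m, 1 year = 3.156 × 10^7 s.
r = 28.9 AU = 4.32344 × 10^12 m
v = 0.9915 AU/year = 4699.89 m/s
h = rv = 4.32344 × 10^12 × 4699.89 = 2.03197 × 10^16 m²/s ≈ 2.032 × 10^16 m²/s

Final answer: h = 2.032 × 10^16 m²/s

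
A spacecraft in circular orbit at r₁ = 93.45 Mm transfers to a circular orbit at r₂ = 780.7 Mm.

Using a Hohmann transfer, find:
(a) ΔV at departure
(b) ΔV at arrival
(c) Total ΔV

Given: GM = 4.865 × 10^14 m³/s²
r₁ = 93.45 Mm = 9.345 × 10^7 m
r₂ = 780.7 Mm = 7.807 × 10^8 m
GM = 4.865 × 10^14 m³/s²
Transfer ellipse: a_t = (r₁ + r₂)/2 = 4.37075 × 10^8 m
Circular speed at r₁: v₁ = √(GM/r₁) = 2281.66 m/s
Transfer speed at r₁ (periapsis): v₁ₜ = √(GM(2/r₁ − 1/a_t)) = 3049.41 m/s
(a) ΔV₁ = v₁ₜ − v₁ = 767.746 m/s ≈ 767.7 m/s
Circular speed at r₂: v₂ = √(GM/r₂) = 789.404 m/s
Transfer speed at r₂ (apoapsis): v₂ₜ = √(GM(2/r₂ − 1/a_t)) = 365.015 m/s
(b) ΔV₂ = v₂ − v₂ₜ = 424.389 m/s ≈ 424.4 m/s
(c) ΔV_total = ΔV₁ + ΔV₂ = 1192.13 m/s ≈ 1.192 km/s

Final answer:
(a) ΔV₁ = 767.7 m/s
(b) ΔV₂ = 424.4 m/s
(c) ΔV_total = 1.192 km/s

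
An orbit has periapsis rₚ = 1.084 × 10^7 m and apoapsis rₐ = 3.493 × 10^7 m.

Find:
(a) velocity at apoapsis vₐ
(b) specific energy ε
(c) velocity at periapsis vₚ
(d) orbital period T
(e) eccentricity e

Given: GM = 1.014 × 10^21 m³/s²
rₚ = 1.084 × 10^7 m
rₐ = 3.493 × 10^7 m
GM = 1.014 × 10^21 m³/s²
a = (rₚ + rₐ)/2 = 2.2885 × 10^7 m
e = (rₐ − rₚ)/(rₐ + rₚ) = (2.409 × 10^7) / (4.577 × 10^7) = 0.526327
(a) vₐ² = GM (2/rₐ − 1/a) = 1.014 × 10^21 × (5.72574 × 10^-8 − 4.36967 × 10^-8) = 1.37505 × 10^13 m²/s²;  vₐ = 3.70816 × 10^6 m/s ≈ 3708 km/s
(b) 2a = 4.577 × 10^7 m;  ε = −GM/(2a) = -2.21542 × 10^13 J/kg ≈ -2.215 × 10^4 GJ/kg
(c) vₚ² = GM (2/rₚ − 1/a) = 1.014 × 10^21 × (1.84502 × 10^-7 − 4.36967 × 10^-8) = 1.42776 × 10^14 m²/s²;  vₚ = 1.19489 × 10^7 m/s ≈ 1.195 × 10^4 km/s
(d) a³ = 1.19854 × 10^22 m³;  T = 2π √(a³/GM) = 2π × 3.43801 s = 21.6017 s ≈ 21.6 seconds
(e) e = 0.526327 ≈ 0.5263

Final answer:
(a) velocity at apoapsis vₐ = 3708 km/s
(b) specific energy ε = -2.215 × 10^4 GJ/kg
(c) velocity at periapsis vₚ = 1.195 × 10^4 km/s
(d) orbital period T = 21.6 seconds
(e) eccentricity e = 0.5263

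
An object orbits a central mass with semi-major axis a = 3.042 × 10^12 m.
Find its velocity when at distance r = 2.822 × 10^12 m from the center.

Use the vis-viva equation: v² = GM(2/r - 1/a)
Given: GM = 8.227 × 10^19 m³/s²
a = 3.042 × 10^12 m
r = 2.822 × 10^12 m
GM = 8.227 × 10^19 m³/s²
2/r − 1/a = 7.08717 × 10^-13 − 3.28731 × 10^-13 = 3.79986 × 10^-13 m⁻¹
v² = GM (2/r − 1/a) = 3.12615 × 10^7 m²/s²
v = 5591.19 m/s ≈ 5.591 km/s

Final answer: 5.591 km/s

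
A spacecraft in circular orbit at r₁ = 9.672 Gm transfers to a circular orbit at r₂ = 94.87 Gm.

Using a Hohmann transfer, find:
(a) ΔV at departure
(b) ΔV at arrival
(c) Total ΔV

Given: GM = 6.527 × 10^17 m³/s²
r₁ = 9.672 Gm = 9.672 × 10^9 m
r₂ = 94.87 Gm = 9.487 × 10^10 m
GM = 6.527 × 10^17 m³/s²
Transfer ellipse: a_t = (r₁ + r₂)/2 = 5.2271 × 10^10 m
Circular speed at r₁: v₁ = √(GM/r₁) = 8214.83 m/s
Transfer speed at r₁ (periapsis): v₁ₜ = √(GM(2/r₁ − 1/a_t)) = 11067.1 m/s
(a) ΔV₁ = v₁ₜ − v₁ = 2852.24 m/s ≈ 2.852 km/s
Circular speed at r₂: v₂ = √(GM/r₂) = 2622.96 m/s
Transfer speed at r₂ (apoapsis): v₂ₜ = √(GM(2/r₂ − 1/a_t)) = 1128.29 m/s
(b) ΔV₂ = v₂ − v₂ₜ = 1494.68 m/s ≈ 1.495 km/s
(c) ΔV_total = ΔV₁ + ΔV₂ = 4346.92 m/s ≈ 4.347 km/s

Final answer:
(a) ΔV₁ = 2.852 km/s
(b) ΔV₂ = 1.495 km/s
(c) ΔV_total = 4.347 km/s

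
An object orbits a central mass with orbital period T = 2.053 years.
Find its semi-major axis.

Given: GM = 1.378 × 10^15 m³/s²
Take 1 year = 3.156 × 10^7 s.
T = 2.053 years = 6.47927 × 10^7 s
GM = 1.378 × 10^15 m³/s²
Kepler's third law: a³ = GM T² / (4π²)
T² = 4.19809 × 10^15 s²
a³ = (1.378 × 10^15) × (4.19809 × 10^15) / (4π²) = 1.46535 × 10^29 m³
a = (a³)^(1/3) = 5.27206 × 10^9 m ≈ 5.272 Gm

Final answer: 5.272 Gm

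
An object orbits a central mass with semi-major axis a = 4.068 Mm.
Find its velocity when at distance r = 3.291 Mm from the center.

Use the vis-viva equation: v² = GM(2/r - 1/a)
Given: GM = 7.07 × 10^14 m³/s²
a = 4.068 Mm = 4.068 × 10^6 m
r = 3.291 Mm = 3.291 × 10^6 m
GM = 7.07 × 10^14 m³/s²
2/r − 1/a = 6.07718 × 10^-7 − 2.45821 × 10^-7 = 3.61897 × 10^-7 m⁻¹
v² = GM (2/r − 1/a) = 2.55861 × 10^8 m²/s²
v = 15995.7 m/s ≈ 16 km/s

Final answer: 16 km/s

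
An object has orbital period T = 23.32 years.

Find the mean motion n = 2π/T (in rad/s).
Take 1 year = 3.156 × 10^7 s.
T = 23.32 years = 7.35979 × 10^8 s
n = 2π / (7.35979 × 10^8 s) = 8.53718 × 10^-9 rad/s ≈ 8.537 × 10^-9 rad/s

Final answer: n = 8.537 × 10^-9 rad/s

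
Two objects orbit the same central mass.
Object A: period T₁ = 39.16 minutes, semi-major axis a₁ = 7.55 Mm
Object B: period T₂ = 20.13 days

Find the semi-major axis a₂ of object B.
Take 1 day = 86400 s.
T₁ = 39.16 minutes = 2349.6 s
T₂ = 20.13 days = 1.73923 × 10^6 s
a₁ = 7.55 Mm = 7.55 × 10^6 m
Kepler's third law: (T₂/T₁)² = (a₂/a₁)³  ⇒  a₂ = a₁ (T₂/T₁)^(2/3)
T₂/T₁ = 740.225
(T₂/T₁)^(2/3) = 81.8293
a₂ = 7.55 × 10^6 m × 81.8293 = 6.17812 × 10^8 m ≈ 617.8 Mm

Final answer: a₂ = 617.8 Mm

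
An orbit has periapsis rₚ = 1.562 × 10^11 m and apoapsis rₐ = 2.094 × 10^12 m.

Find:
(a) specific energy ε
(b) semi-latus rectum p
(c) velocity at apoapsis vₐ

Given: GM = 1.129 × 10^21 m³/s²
rₚ = 1.562 × 10^11 m
rₐ = 2.094 × 10^12 m
GM = 1.129 × 10^21 m³/s²
a = (rₚ + rₐ)/2 = 1.1251 × 10^12 m
e = (rₐ − rₚ)/(rₐ + rₚ) = (1.9378 × 10^12) / (2.2502 × 10^12) = 0.861168
(a) 2a = 2.2502 × 10^12 m;  ε = −GM/(2a) = -5.01733 × 10^8 J/kg ≈ -501.7 MJ/kg
(b) 1 − e² = 0.25839;  p = a(1 − e²) = 1.1251 × 10^12 × 0.25839 = 2.90714 × 10^11 m ≈ 2.907 × 10^11 m
(c) vₐ² = GM (2/rₐ − 1/a) = 1.129 × 10^21 × (9.5511 × 10^-13 − 8.8881 × 10^-13) = 7.48526 × 10^7 m²/s²;  vₐ = 8651.74 m/s ≈ 8.652 km/s

Final answer:
(a) specific energy ε = -501.7 MJ/kg
(b) semi-latus rectum p = 2.907 × 10^11 m
(c) velocity at apoapsis vₐ = 8.652 km/s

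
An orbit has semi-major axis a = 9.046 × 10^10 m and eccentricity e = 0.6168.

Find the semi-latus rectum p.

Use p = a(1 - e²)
a = 9.046 × 10^10 m
e = 0.6168,  e² = 0.380442,  1 − e² = 0.619558
p = a(1 − e²) = 9.046 × 10^10 m × 0.619558 = 5.60452 × 10^10 m ≈ 5.605 × 10^10 m

Final answer: p = 5.605 × 10^10 m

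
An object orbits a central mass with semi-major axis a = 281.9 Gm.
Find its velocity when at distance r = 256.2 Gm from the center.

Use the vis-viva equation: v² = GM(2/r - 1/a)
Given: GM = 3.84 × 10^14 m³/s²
a = 281.9 Gm = 2.819 × 10^11 m
r = 256.2 Gm = 2.562 × 10^11 m
GM = 3.84 × 10^14 m³/s²
2/r − 1/a = 7.8064 × 10^-12 − 3.54736 × 10^-12 = 4.25904 × 10^-12 m⁻¹
v² = GM (2/r − 1/a) = 1635.47 m²/s²
v = 40.441 m/s ≈ 40.44 m/s

Final answer: 40.44 m/s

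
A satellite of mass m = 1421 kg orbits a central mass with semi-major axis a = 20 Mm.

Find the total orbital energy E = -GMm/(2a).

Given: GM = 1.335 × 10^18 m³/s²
a = 20 Mm = 2 × 10^7 m
GM = 1.335 × 10^18 m³/s²
2a = 4 × 10^7 m
GMm = 1.335 × 10^18 × 1421 = 1.89704 × 10^21 m³·kg/s²
E = −GMm/(2a) = -4.74259 × 10^13 J ≈ -47.43 TJ

Final answer: -47.43 TJ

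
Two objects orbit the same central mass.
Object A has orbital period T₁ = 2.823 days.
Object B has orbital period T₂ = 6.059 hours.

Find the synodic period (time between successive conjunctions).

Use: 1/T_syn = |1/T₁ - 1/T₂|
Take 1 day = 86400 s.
T₁ = 2.823 days = 243907 s
T₂ = 6.059 hours = 21812.4 s
1/T₁ = 4.09992 × 10^-6 s⁻¹
1/T₂ = 4.58455 × 10^-5 s⁻¹
|1/T₁ − 1/T₂| = 4.17456 × 10^-5 s⁻¹
T_syn = 1 / |1/T₁ − 1/T₂| = 23954.6 s ≈ 6.654 hours

Final answer: T_syn = 6.654 hours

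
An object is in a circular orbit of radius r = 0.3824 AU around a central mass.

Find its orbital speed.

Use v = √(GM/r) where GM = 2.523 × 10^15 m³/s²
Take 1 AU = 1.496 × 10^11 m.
r = 0.3824 AU = 5.7207 × 10^10 m
GM = 2.523 × 10^15 m³/s²
GM/r = (2.523 × 10^15) / (5.7207 × 10^10) = 44103 m²/s²
v = √(GM/r) = 210.007 m/s ≈ 210 m/s

Final answer: 210 m/s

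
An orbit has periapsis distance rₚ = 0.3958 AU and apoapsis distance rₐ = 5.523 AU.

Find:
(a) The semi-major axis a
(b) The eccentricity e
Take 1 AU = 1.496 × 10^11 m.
rₚ = 0.3958 AU = 5.92117 × 10^10 m
rₐ = 5.523 AU = 8.26241 × 10^11 m
(a) a = (rₚ + rₐ)/2 = 4.42726 × 10^11 m ≈ 2.959 AU
(b) e = (rₐ − rₚ)/(rₐ + rₚ) = (7.67029 × 10^11) / (8.85452 × 10^11) = 0.866257

Final answer:
(a) a = 2.959 AU
(b) e = 0.8663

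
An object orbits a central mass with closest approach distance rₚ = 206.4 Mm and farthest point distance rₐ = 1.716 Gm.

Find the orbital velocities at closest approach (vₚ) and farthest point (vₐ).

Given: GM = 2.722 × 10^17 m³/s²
rₚ = 206.4 Mm = 2.064 × 10^8 m
rₐ = 1.716 Gm = 1.716 × 10^9 m
GM = 2.722 × 10^17 m³/s²
a = (rₚ + rₐ)/2 = 9.612 × 10^8 m
Vis-viva: v² = GM (2/r − 1/a)
vₚ² = 2.722 × 10^17 × (9.68992 × 10^-9 − 1.04037 × 10^-9) = 2.35441 × 10^9 m²/s²
vₚ = 48522.3 m/s ≈ 48.52 km/s
vₐ² = 2.722 × 10^17 × (1.1655 × 10^-9 − 1.04037 × 10^-9) = 3.40617 × 10^7 m²/s²
vₐ = 5836.24 m/s ≈ 5.836 km/s

Final answer: vₚ = 48.52 km/s, vₐ = 5.836 km/s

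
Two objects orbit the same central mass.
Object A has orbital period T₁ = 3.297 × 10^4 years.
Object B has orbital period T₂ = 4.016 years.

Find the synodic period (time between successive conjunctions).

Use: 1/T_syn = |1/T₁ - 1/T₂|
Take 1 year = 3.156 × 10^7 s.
T₁ = 3.297 × 10^4 years = 1.04053 × 10^12 s
T₂ = 4.016 years = 1.26745 × 10^8 s
1/T₁ = 9.61046 × 10^-13 s⁻¹
1/T₂ = 7.88986 × 10^-9 s⁻¹
|1/T₁ − 1/T₂| = 7.8889 × 10^-9 s⁻¹
T_syn = 1 / |1/T₁ − 1/T₂| = 1.2676 × 10^8 s ≈ 4.016 years

Final answer: T_syn = 4.016 years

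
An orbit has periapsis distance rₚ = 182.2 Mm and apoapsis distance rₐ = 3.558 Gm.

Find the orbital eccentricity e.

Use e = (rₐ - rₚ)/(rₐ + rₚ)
rₚ = 182.2 Mm = 1.822 × 10^8 m
rₐ = 3.558 Gm = 3.558 × 10^9 m
rₐ − rₚ = 3.3758 × 10^9 m
rₐ + rₚ = 3.7402 × 10^9 m
e = (rₐ − rₚ)/(rₐ + rₚ) = 0.902572

Final answer: e = 0.9026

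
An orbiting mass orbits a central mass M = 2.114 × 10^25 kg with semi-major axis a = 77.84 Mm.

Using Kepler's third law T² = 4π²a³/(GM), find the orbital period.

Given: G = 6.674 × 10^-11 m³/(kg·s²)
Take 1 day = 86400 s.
M = 2.114 × 10^25 kg
GM = G × M = 6.674 × 10^-11 × 2.114 × 10^25 = 1.41088 × 10^15 m³/s²
a = 77.84 Mm = 7.784 × 10^7 m
a³ = 4.71638 × 10^23 m³
T = 2π √(a³/GM) = 2π √((4.71638 × 10^23) / (1.41088 × 10^15)) = 2π × 18283.5 s
T = 114878 s ≈ 1.33 days

Final answer: 1.33 days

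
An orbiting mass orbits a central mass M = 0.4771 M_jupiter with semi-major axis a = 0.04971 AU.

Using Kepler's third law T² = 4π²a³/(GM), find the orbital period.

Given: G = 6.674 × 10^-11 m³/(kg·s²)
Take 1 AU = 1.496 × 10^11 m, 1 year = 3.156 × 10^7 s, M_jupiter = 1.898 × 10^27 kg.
M = 0.4771 M_jupiter = 9.05536 × 10^26 kg
GM = G × M = 6.674 × 10^-11 × 9.05536 × 10^26 = 6.04355 × 10^16 m³/s²
a = 0.04971 AU = 7.43662 × 10^9 m
a³ = 4.11269 × 10^29 m³
T = 2π √(a³/GM) = 2π √((4.11269 × 10^29) / (6.04355 × 10^16)) = 2π × 2.60866 × 10^6 s
T = 1.63907 × 10^7 s ≈ 0.5193 years

Final answer: 0.5193 years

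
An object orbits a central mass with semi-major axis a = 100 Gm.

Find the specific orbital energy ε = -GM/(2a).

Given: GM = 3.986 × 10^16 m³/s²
a = 100 Gm = 1 × 10^11 m
GM = 3.986 × 10^16 m³/s²
2a = 2 × 10^11 m
ε = −GM/(2a) = -199300 J/kg ≈ -199.3 kJ/kg

Final answer: -199.3 kJ/kg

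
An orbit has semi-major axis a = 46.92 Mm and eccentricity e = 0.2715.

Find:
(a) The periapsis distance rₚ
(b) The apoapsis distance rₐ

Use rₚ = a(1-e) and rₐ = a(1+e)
a = 46.92 Mm = 4.692 × 10^7 m
e = 0.2715:  1 − e = 0.7285,  1 + e = 1.2715
(a) rₚ = a(1 − e) = 4.692 × 10^7 m × 0.7285 = 3.41812 × 10^7 m ≈ 34.18 Mm
(b) rₐ = a(1 + e) = 4.692 × 10^7 m × 1.2715 = 5.96588 × 10^7 m ≈ 59.66 Mm

Final answer:
(a) rₚ = 34.18 Mm
(b) rₐ = 59.66 Mm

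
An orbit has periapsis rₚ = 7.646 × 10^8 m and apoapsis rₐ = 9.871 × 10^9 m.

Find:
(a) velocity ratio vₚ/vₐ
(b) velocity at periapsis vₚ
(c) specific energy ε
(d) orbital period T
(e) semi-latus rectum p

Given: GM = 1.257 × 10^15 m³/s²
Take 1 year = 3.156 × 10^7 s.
rₚ = 7.646 × 10^8 m
rₐ = 9.871 × 10^9 m
GM = 1.257 × 10^15 m³/s²
a = (rₚ + rₐ)/2 = 5.3178 × 10^9 m
e = (rₐ − rₚ)/(rₐ + rₚ) = (9.1064 × 10^9) / (1.06356 × 10^10) = 0.856219
(a) vₚ/vₐ = rₐ/rₚ (angular momentum) = (9.871 × 10^9) / (7.646 × 10^8) = 12.91 ≈ 12.91
(b) vₚ² = GM (2/rₚ − 1/a) = 1.257 × 10^15 × (2.61575 × 10^-9 − 1.88048 × 10^-10) = 3.05162 × 10^6 m²/s²;  vₚ = 1746.89 m/s ≈ 1.747 km/s
(c) 2a = 1.06356 × 10^10 m;  ε = −GM/(2a) = -118188 J/kg ≈ -118.2 kJ/kg
(d) a³ = 1.50382 × 10^29 m³;  T = 2π √(a³/GM) = 2π × 1.09378 × 10^7 s = 6.87243 × 10^7 s ≈ 2.178 years
(e) 1 − e² = 0.266889;  p = a(1 − e²) = 5.3178 × 10^9 × 0.266889 = 1.41926 × 10^9 m ≈ 1.419 × 10^9 m

Final answer:
(a) velocity ratio vₚ/vₐ = 12.91
(b) velocity at periapsis vₚ = 1.747 km/s
(c) specific energy ε = -118.2 kJ/kg
(d) orbital period T = 2.178 years
(e) semi-latus rectum p = 1.419 × 10^9 m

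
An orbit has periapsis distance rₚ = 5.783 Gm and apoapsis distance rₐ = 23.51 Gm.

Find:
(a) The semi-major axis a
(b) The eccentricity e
rₚ = 5.783 Gm = 5.783 × 10^9 m
rₐ = 23.51 Gm = 2.351 × 10^10 m
(a) a = (rₚ + rₐ)/2 = 1.46465 × 10^10 m ≈ 14.65 Gm
(b) e = (rₐ − rₚ)/(rₐ + rₚ) = (1.7727 × 10^10) / (2.9293 × 10^10) = 0.605162

Final answer:
(a) a = 14.65 Gm
(b) e = 0.6052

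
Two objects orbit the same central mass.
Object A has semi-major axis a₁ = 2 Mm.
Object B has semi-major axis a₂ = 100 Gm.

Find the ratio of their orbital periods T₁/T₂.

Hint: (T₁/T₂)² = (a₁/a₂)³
a₁ = 2 Mm = 2 × 10^6 m
a₂ = 100 Gm = 1 × 10^11 m
a₁/a₂ = 2 × 10^-5
T₁/T₂ = (a₁/a₂)^(3/2) = (2 × 10^-5)^1.5 = 8.94427 × 10^-8

Final answer: T₁/T₂ = 8.944 × 10^-8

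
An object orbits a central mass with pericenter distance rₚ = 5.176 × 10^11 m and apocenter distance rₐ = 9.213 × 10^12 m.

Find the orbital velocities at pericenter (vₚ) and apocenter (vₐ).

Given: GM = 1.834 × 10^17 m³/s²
rₚ = 5.176 × 10^11 m
rₐ = 9.213 × 10^12 m
GM = 1.834 × 10^17 m³/s²
a = (rₚ + rₐ)/2 = 4.8653 × 10^12 m
Vis-viva: v² = GM (2/r − 1/a)
vₚ² = 1.834 × 10^17 × (3.86399 × 10^-12 − 2.05537 × 10^-13) = 670960 m²/s²
vₚ = 819.121 m/s ≈ 819.1 m/s
vₐ² = 1.834 × 10^17 × (2.17085 × 10^-13 − 2.05537 × 10^-13) = 2117.79 m²/s²
vₐ = 46.0195 m/s ≈ 46.02 m/s

Final answer: vₚ = 819.1 m/s, vₐ = 46.02 m/s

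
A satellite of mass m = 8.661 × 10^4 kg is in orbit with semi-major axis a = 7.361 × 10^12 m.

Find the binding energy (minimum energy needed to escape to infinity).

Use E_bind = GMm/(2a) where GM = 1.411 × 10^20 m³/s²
a = 7.361 × 10^12 m
GM = 1.411 × 10^20 m³/s²
m = 8.661 × 10^4 kg
GMm = 1.411 × 10^20 × 86610 = 1.22207 × 10^25 m³·kg/s²
2a = 1.4722 × 10^13 m
E_bind = GMm/(2a) = 8.30096 × 10^11 J ≈ 830.1 GJ

Final answer: 830.1 GJ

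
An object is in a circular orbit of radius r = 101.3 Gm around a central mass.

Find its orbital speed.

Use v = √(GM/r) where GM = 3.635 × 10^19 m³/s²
r = 101.3 Gm = 1.013 × 10^11 m
GM = 3.635 × 10^19 m³/s²
GM/r = (3.635 × 10^19) / (1.013 × 10^11) = 3.58835 × 10^8 m²/s²
v = √(GM/r) = 18942.9 m/s ≈ 18.94 km/s

Final answer: 18.94 km/s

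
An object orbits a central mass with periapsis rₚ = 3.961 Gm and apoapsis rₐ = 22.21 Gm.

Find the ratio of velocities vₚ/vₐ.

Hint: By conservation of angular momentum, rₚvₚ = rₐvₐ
rₚ = 3.961 Gm = 3.961 × 10^9 m
rₐ = 22.21 Gm = 2.221 × 10^10 m
rₚvₚ = rₐvₐ  ⇒  vₚ/vₐ = rₐ/rₚ
vₚ/vₐ = (2.221 × 10^10) / (3.961 × 10^9) = 5.60717

Final answer: vₚ/vₐ = 5.607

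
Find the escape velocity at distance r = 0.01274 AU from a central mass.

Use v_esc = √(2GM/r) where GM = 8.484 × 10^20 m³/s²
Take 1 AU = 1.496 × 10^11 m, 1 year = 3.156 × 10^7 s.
r = 0.01274 AU = 1.9059 × 10^9 m
GM = 8.484 × 10^20 m³/s²
2GM/r = 2 × (8.484 × 10^20) / (1.9059 × 10^9) = 8.90286 × 10^11 m²/s²
v_esc = √(2GM/r) = 943550 m/s ≈ 199.1 AU/year

Final answer: 199.1 AU/year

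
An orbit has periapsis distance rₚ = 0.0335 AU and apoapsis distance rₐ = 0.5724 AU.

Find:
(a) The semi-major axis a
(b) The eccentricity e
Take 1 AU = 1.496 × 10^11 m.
rₚ = 0.0335 AU = 5.0116 × 10^9 m
rₐ = 0.5724 AU = 8.5631 × 10^10 m
(a) a = (rₚ + rₐ)/2 = 4.53213 × 10^10 m ≈ 0.3029 AU
(b) e = (rₐ − rₚ)/(rₐ + rₚ) = (8.06194 × 10^10) / (9.06426 × 10^10) = 0.889421

Final answer:
(a) a = 0.3029 AU
(b) e = 0.8894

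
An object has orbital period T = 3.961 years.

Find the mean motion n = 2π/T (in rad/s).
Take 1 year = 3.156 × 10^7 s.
T = 3.961 years = 1.25009 × 10^8 s
n = 2π / (1.25009 × 10^8 s) = 5.02618 × 10^-8 rad/s ≈ 5.026 × 10^-8 rad/s

Final answer: n = 5.026 × 10^-8 rad/s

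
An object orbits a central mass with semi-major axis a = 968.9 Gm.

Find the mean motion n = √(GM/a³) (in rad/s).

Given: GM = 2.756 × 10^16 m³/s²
a = 968.9 Gm = 9.689 × 10^11 m
GM = 2.756 × 10^16 m³/s²
a³ = 9.09572 × 10^35 m³
GM/a³ = (2.756 × 10^16) / (9.09572 × 10^35) = 3.03 × 10^-20 s⁻²
n = √(GM/a³) = 1.74069 × 10^-10 rad/s ≈ 1.741 × 10^-10 rad/s

Final answer: n = 1.741 × 10^-10 rad/s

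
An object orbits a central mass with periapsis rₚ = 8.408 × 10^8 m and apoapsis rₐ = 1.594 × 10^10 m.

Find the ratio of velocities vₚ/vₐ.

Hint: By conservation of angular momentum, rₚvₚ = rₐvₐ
rₚ = 8.408 × 10^8 m
rₐ = 1.594 × 10^10 m
rₚvₚ = rₐvₐ  ⇒  vₚ/vₐ = rₐ/rₚ
vₚ/vₐ = (1.594 × 10^10) / (8.408 × 10^8) = 18.9581

Final answer: vₚ/vₐ = 18.96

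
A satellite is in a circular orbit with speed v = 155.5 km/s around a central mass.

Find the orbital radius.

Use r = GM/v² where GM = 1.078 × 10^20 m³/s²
v = 155.5 km/s = 155500 m/s
GM = 1.078 × 10^20 m³/s²
v² = 2.41802 × 10^10 m²/s²
r = GM/v² = (1.078 × 10^20) / (2.41802 × 10^10) = 4.45818 × 10^9 m ≈ 4.458 Gm

Final answer: 4.458 Gm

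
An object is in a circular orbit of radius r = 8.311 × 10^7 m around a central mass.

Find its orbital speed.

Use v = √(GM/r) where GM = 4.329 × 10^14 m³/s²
r = 8.311 × 10^7 m
GM = 4.329 × 10^14 m³/s²
GM/r = (4.329 × 10^14) / (8.311 × 10^7) = 5.20876 × 10^6 m²/s²
v = √(GM/r) = 2282.27 m/s ≈ 2.282 km/s

Final answer: 2.282 km/s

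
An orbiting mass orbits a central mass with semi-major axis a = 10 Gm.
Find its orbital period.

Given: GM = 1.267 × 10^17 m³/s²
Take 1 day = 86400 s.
a = 10 Gm = 1 × 10^10 m
GM = 1.267 × 10^17 m³/s²
a³ = 1 × 10^30 m³
T = 2π √(a³/GM) = 2π √((1 × 10^30) / (1.267 × 10^17)) = 2π × 2.80939 × 10^6 s
T = 1.76519 × 10^7 s ≈ 204.3 days

Final answer: 204.3 days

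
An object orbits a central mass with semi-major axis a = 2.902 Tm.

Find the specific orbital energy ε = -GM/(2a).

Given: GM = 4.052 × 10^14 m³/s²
a = 2.902 Tm = 2.902 × 10^12 m
GM = 4.052 × 10^14 m³/s²
2a = 5.804 × 10^12 m
ε = −GM/(2a) = -69.8139 J/kg ≈ -69.81 J/kg

Final answer: -69.81 J/kg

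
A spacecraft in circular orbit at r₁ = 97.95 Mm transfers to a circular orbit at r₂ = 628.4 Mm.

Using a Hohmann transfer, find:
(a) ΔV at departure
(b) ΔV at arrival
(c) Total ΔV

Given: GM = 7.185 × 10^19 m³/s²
r₁ = 97.95 Mm = 9.795 × 10^7 m
r₂ = 628.4 Mm = 6.284 × 10^8 m
GM = 7.185 × 10^19 m³/s²
Transfer ellipse: a_t = (r₁ + r₂)/2 = 3.63175 × 10^8 m
Circular speed at r₁: v₁ = √(GM/r₁) = 856468 m/s
Transfer speed at r₁ (periapsis): v₁ₜ = √(GM(2/r₁ − 1/a_t)) = 1.1266 × 10^6 m/s
(a) ΔV₁ = v₁ₜ − v₁ = 270136 m/s ≈ 270.1 km/s
Circular speed at r₂: v₂ = √(GM/r₂) = 338139 m/s
Transfer speed at r₂ (apoapsis): v₂ₜ = √(GM(2/r₂ − 1/a_t)) = 175606 m/s
(b) ΔV₂ = v₂ − v₂ₜ = 162533 m/s ≈ 162.5 km/s
(c) ΔV_total = ΔV₁ + ΔV₂ = 432669 m/s ≈ 432.7 km/s

Final answer:
(a) ΔV₁ = 270.1 km/s
(b) ΔV₂ = 162.5 km/s
(c) ΔV_total = 432.7 km/s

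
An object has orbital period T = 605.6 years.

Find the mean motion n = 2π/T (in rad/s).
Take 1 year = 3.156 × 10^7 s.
T = 605.6 years = 1.91127 × 10^10 s
n = 2π / (1.91127 × 10^10 s) = 3.28743 × 10^-10 rad/s ≈ 3.287 × 10^-10 rad/s

Final answer: n = 3.287 × 10^-10 rad/s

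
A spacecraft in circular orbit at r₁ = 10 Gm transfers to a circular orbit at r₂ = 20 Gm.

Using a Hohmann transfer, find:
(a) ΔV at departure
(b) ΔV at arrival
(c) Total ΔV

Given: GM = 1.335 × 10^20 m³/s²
r₁ = 10 Gm = 1 × 10^10 m
r₂ = 20 Gm = 2 × 10^10 m
GM = 1.335 × 10^20 m³/s²
Transfer ellipse: a_t = (r₁ + r₂)/2 = 1.5 × 10^10 m
Circular speed at r₁: v₁ = √(GM/r₁) = 115542 m/s
Transfer speed at r₁ (periapsis): v₁ₜ = √(GM(2/r₁ − 1/a_t)) = 133417 m/s
(a) ΔV₁ = v₁ₜ − v₁ = 17874.4 m/s ≈ 17.87 km/s
Circular speed at r₂: v₂ = √(GM/r₂) = 81700.7 m/s
Transfer speed at r₂ (apoapsis): v₂ₜ = √(GM(2/r₂ − 1/a_t)) = 66708.3 m/s
(b) ΔV₂ = v₂ − v₂ₜ = 14992.4 m/s ≈ 14.99 km/s
(c) ΔV_total = ΔV₁ + ΔV₂ = 32866.8 m/s ≈ 32.87 km/s

Final answer:
(a) ΔV₁ = 17.87 km/s
(b) ΔV₂ = 14.99 km/s
(c) ΔV_total = 32.87 km/s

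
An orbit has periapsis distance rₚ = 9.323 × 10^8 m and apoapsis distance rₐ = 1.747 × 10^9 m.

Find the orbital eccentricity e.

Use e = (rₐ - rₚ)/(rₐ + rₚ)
rₚ = 9.323 × 10^8 m
rₐ = 1.747 × 10^9 m
rₐ − rₚ = 8.147 × 10^8 m
rₐ + rₚ = 2.6793 × 10^9 m
e = (rₐ − rₚ)/(rₐ + rₚ) = 0.304072

Final answer: e = 0.3041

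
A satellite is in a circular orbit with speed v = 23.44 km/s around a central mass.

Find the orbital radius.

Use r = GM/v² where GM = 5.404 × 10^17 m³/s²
v = 23.44 km/s = 23440 m/s
GM = 5.404 × 10^17 m³/s²
v² = 5.49434 × 10^8 m²/s²
r = GM/v² = (5.404 × 10^17) / (5.49434 × 10^8) = 9.83558 × 10^8 m ≈ 9.836 × 10^8 m

Final answer: 9.836 × 10^8 m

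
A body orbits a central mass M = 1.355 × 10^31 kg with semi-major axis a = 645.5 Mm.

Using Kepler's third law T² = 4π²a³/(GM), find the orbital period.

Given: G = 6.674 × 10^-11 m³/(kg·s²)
M = 1.355 × 10^31 kg
GM = G × M = 6.674 × 10^-11 × 1.355 × 10^31 = 9.04327 × 10^20 m³/s²
a = 645.5 Mm = 6.455 × 10^8 m
a³ = 2.68961 × 10^26 m³
T = 2π √(a³/GM) = 2π √((2.68961 × 10^26) / (9.04327 × 10^20)) = 2π × 545.358 s
T = 3426.58 s ≈ 57.11 minutes

Final answer: 57.11 minutes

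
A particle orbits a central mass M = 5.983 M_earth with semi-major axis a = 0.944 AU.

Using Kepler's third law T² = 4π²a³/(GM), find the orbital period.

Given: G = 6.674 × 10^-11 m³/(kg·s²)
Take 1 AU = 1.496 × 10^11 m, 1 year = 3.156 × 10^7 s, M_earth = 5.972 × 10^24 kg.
M = 5.983 M_earth = 3.57305 × 10^25 kg
GM = G × M = 6.674 × 10^-11 × 3.57305 × 10^25 = 2.38465 × 10^15 m³/s²
a = 0.944 AU = 1.41222 × 10^11 m
a³ = 2.81651 × 10^33 m³
T = 2π √(a³/GM) = 2π √((2.81651 × 10^33) / (2.38465 × 10^15)) = 2π × 1.08678 × 10^9 s
T = 6.82846 × 10^9 s ≈ 216.4 years

Final answer: 216.4 years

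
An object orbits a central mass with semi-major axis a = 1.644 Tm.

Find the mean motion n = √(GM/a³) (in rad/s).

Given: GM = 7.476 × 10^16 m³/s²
a = 1.644 Tm = 1.644 × 10^12 m
GM = 7.476 × 10^16 m³/s²
a³ = 4.4433 × 10^36 m³
GM/a³ = (7.476 × 10^16) / (4.4433 × 10^36) = 1.68253 × 10^-20 s⁻²
n = √(GM/a³) = 1.29713 × 10^-10 rad/s ≈ 1.297 × 10^-10 rad/s

Final answer: n = 1.297 × 10^-10 rad/s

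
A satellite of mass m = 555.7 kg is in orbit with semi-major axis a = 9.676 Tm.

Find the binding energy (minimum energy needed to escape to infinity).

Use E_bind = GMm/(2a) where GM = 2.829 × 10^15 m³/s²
a = 9.676 Tm = 9.676 × 10^12 m
GM = 2.829 × 10^15 m³/s²
m = 555.7 kg
GMm = 2.829 × 10^15 × 555.7 = 1.57208 × 10^18 m³·kg/s²
2a = 1.9352 × 10^13 m
E_bind = GMm/(2a) = 81235.8 J ≈ 81.24 kJ

Final answer: 81.24 kJ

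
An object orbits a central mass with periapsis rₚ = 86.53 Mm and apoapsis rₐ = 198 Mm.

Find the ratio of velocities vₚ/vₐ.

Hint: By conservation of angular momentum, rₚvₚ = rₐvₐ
rₚ = 86.53 Mm = 8.653 × 10^7 m
rₐ = 198 Mm = 1.98 × 10^8 m
rₚvₚ = rₐvₐ  ⇒  vₚ/vₐ = rₐ/rₚ
vₚ/vₐ = (1.98 × 10^8) / (8.653 × 10^7) = 2.28822

Final answer: vₚ/vₐ = 2.288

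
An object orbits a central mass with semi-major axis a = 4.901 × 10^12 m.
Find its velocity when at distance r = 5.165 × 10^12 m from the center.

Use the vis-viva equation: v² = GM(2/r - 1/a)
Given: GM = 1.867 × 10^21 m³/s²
a = 4.901 × 10^12 m
r = 5.165 × 10^12 m
GM = 1.867 × 10^21 m³/s²
2/r − 1/a = 3.87222 × 10^-13 − 2.0404 × 10^-13 = 1.83182 × 10^-13 m⁻¹
v² = GM (2/r − 1/a) = 3.42 × 10^8 m²/s²
v = 18493.2 m/s ≈ 18.49 km/s

Final answer: 18.49 km/s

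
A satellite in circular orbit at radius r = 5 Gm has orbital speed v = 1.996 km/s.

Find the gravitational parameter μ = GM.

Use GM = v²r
r = 5 Gm = 5 × 10^9 m
v = 1.996 km/s = 1996 m/s
v² = 3.98402 × 10^6 m²/s²
GM = v²r = 3.98402 × 10^6 × 5 × 10^9 = 1.99201 × 10^16 m³/s²
GM ≈ 1.992 × 10^16 m³/s²

Final answer: GM = 1.992 × 10^16 m³/s²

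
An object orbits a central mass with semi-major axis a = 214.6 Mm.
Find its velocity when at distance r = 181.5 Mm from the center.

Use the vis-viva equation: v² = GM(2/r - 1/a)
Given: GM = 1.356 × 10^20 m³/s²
a = 214.6 Mm = 2.146 × 10^8 m
r = 181.5 Mm = 1.815 × 10^8 m
GM = 1.356 × 10^20 m³/s²
2/r − 1/a = 1.10193 × 10^-8 − 4.65983 × 10^-9 = 6.35945 × 10^-9 m⁻¹
v² = GM (2/r − 1/a) = 8.62342 × 10^11 m²/s²
v = 928624 m/s ≈ 928.6 km/s

Final answer: 928.6 km/s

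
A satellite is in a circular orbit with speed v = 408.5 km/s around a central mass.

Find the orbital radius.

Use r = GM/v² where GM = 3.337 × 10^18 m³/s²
v = 408.5 km/s = 408500 m/s
GM = 3.337 × 10^18 m³/s²
v² = 1.66872 × 10^11 m²/s²
r = GM/v² = (3.337 × 10^18) / (1.66872 × 10^11) = 1.99973 × 10^7 m ≈ 20 Mm

Final answer: 20 Mm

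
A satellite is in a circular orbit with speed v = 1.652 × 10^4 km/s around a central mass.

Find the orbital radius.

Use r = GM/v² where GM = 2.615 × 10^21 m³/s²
v = 1.652 × 10^4 km/s = 1.652 × 10^7 m/s
GM = 2.615 × 10^21 m³/s²
v² = 2.7291 × 10^14 m²/s²
r = GM/v² = (2.615 × 10^21) / (2.7291 × 10^14) = 9.5819 × 10^6 m ≈ 9.582 × 10^6 m

Final answer: 9.582 × 10^6 m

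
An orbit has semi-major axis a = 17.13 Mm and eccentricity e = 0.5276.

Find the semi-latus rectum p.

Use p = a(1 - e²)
a = 17.13 Mm = 1.713 × 10^7 m
e = 0.5276,  e² = 0.278362,  1 − e² = 0.721638
p = a(1 − e²) = 1.713 × 10^7 m × 0.721638 = 1.23617 × 10^7 m ≈ 12.36 Mm

Final answer: p = 12.36 Mm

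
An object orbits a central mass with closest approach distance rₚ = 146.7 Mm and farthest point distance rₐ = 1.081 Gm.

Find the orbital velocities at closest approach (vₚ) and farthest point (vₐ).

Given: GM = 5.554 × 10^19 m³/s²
rₚ = 146.7 Mm = 1.467 × 10^8 m
rₐ = 1.081 Gm = 1.081 × 10^9 m
GM = 5.554 × 10^19 m³/s²
a = (rₚ + rₐ)/2 = 6.1385 × 10^8 m
Vis-viva: v² = GM (2/r − 1/a)
vₚ² = 5.554 × 10^19 × (1.36333 × 10^-8 − 1.62906 × 10^-9) = 6.66713 × 10^11 m²/s²
vₚ = 816525 m/s ≈ 816.5 km/s
vₐ² = 5.554 × 10^19 × (1.85014 × 10^-9 − 1.62906 × 10^-9) = 1.22786 × 10^10 m²/s²
vₐ = 110809 m/s ≈ 110.8 km/s

Final answer: vₚ = 816.5 km/s, vₐ = 110.8 km/s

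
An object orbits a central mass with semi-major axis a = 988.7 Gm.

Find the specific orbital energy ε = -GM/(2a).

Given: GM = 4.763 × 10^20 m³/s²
a = 988.7 Gm = 9.887 × 10^11 m
GM = 4.763 × 10^20 m³/s²
2a = 1.9774 × 10^12 m
ε = −GM/(2a) = -2.40872 × 10^8 J/kg ≈ -240.9 MJ/kg

Final answer: -240.9 MJ/kg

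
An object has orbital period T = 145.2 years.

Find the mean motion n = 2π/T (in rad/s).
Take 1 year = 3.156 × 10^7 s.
T = 145.2 years = 4.58251 × 10^9 s
n = 2π / (4.58251 × 10^9 s) = 1.37112 × 10^-9 rad/s ≈ 1.371 × 10^-9 rad/s

Final answer: n = 1.371 × 10^-9 rad/s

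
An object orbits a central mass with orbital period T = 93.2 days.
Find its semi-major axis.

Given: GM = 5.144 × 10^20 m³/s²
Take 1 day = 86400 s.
T = 93.2 days = 8.05248 × 10^6 s
GM = 5.144 × 10^20 m³/s²
Kepler's third law: a³ = GM T² / (4π²)
T² = 6.48424 × 10^13 s²
a³ = (5.144 × 10^20) × (6.48424 × 10^13) / (4π²) = 8.44891 × 10^32 m³
a = (a³)^(1/3) = 9.45366 × 10^10 m ≈ 9.454 × 10^10 m

Final answer: 9.454 × 10^10 m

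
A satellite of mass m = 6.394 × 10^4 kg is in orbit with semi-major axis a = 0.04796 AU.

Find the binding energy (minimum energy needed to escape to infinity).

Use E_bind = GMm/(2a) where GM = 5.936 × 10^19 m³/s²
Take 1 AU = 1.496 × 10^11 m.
a = 0.04796 AU = 7.17482 × 10^9 m
GM = 5.936 × 10^19 m³/s²
m = 6.394 × 10^4 kg
GMm = 5.936 × 10^19 × 63940 = 3.79548 × 10^24 m³·kg/s²
2a = 1.43496 × 10^10 m
E_bind = GMm/(2a) = 2.645 × 10^14 J ≈ 264.5 TJ

Final answer: 264.5 TJ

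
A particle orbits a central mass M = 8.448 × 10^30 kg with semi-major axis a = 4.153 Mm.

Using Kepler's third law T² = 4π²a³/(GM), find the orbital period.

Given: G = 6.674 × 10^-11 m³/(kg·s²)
M = 8.448 × 10^30 kg
GM = G × M = 6.674 × 10^-11 × 8.448 × 10^30 = 5.6382 × 10^20 m³/s²
a = 4.153 Mm = 4.153 × 10^6 m
a³ = 7.16285 × 10^19 m³
T = 2π √(a³/GM) = 2π √((7.16285 × 10^19) / (5.6382 × 10^20)) = 2π × 0.356429 s
T = 2.23951 s ≈ 2.24 seconds

Final answer: 2.24 seconds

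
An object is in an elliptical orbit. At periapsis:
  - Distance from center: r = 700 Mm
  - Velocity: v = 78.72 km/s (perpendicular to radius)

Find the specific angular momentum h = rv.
r = 700 Mm = 7 × 10^8 m
v = 78.72 km/s = 78720 m/s
h = rv = 7 × 10^8 × 78720 = 5.5104 × 10^13 m²/s ≈ 5.51 × 10^13 m²/s

Final answer: h = 5.51 × 10^13 m²/s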